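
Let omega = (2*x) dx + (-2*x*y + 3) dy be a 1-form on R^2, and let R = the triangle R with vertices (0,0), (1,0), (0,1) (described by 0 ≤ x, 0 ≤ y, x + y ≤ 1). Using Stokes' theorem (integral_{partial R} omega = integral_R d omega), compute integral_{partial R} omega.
integral_(partial R) omega = -1/3

Stokes: integral_partial_R omega = integral_R d omega with d omega = (∂Q/∂x - ∂P/∂y) dx ∧ dy.
  ∂Q/∂x = -2*y
  ∂P/∂y = 0
  integrand = ∂Q/∂x - ∂P/∂y = -2*y.
Integrating over R: integral_0^1 integral_0^{1-x} (-2*y) dy dx = -1/3.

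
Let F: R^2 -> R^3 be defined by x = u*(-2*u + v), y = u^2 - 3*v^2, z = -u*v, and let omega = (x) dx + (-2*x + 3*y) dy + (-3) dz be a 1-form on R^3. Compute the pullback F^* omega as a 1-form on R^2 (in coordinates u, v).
F^* omega = (22*u^3 - 10*u^2*v - 17*u*v^2 + 3*v) du + (-2*u^3 - 41*u^2*v + 12*u*v^2 + 3*u + 54*v^3) dv

Using F^*(f dg) = (f ∘ F) d(g ∘ F), substitute each coordinate x_i by F_i(u, v) in f_i, and replace dx_i by d F_i = (∂F_i/∂u) du + (∂F_i/∂v) dv.
  For the x component: f_1(F) = u*(-2*u + v); d F_1 = (-4*u + v) du + (u) dv
  For the y component: f_2(F) = 7*u^2 - 2*u*v - 9*v^2; d F_2 = (2*u) du + (-6*v) dv
  For the z component: f_3(F) = -3; d F_3 = (-v) du + (-u) dv
Combining and collecting du, dv coefficients:
  coeff of du: 22*u^3 - 10*u^2*v - 17*u*v^2 + 3*v
  coeff of dv: -2*u^3 - 41*u^2*v + 12*u*v^2 + 3*u + 54*v^3
F^* omega = (22*u^3 - 10*u^2*v - 17*u*v^2 + 3*v) du + (-2*u^3 - 41*u^2*v + 12*u*v^2 + 3*u + 54*v^3) dv.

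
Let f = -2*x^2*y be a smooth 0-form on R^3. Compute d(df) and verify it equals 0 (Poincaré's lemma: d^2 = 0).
d(df) = 0

Step 1: df = sum_i (∂f/∂x_i) dx_i = (-4*x*y) dx + (-2*x^2) dy + (0) dz.
Step 2: Apply d again. Using the 1-form formula, the coefficient of dx ∧ dy in d(df) is ∂^2 f/∂x ∂y - ∂^2 f/∂y ∂x = (-4*x) - (-4*x) = 0 (equality of mixed partials for smooth f).
Similarly for dx ∧ dz and dy ∧ dz — all coefficients vanish. So d(df) = 0.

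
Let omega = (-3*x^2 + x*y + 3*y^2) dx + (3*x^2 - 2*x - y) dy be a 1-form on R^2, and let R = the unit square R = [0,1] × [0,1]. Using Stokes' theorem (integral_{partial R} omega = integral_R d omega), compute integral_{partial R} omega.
integral_(partial R) omega = -5/2

Stokes: integral_partial_R omega = integral_R d omega with d omega = (∂Q/∂x - ∂P/∂y) dx ∧ dy.
  ∂Q/∂x = 6*x - 2
  ∂P/∂y = x + 6*y
  integrand = ∂Q/∂x - ∂P/∂y = 5*x - 6*y - 2.
Integrating over R: integral_0^1 integral_0^1 (5*x - 6*y - 2) dx dy = -5/2.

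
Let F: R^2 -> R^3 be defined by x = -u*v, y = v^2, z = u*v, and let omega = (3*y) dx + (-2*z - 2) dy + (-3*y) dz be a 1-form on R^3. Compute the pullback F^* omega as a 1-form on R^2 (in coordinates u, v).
F^* omega = (-6*v^3) du + (2*v*(-5*u*v - 2)) dv

Using F^*(f dg) = (f ∘ F) d(g ∘ F), substitute each coordinate x_i by F_i(u, v) in f_i, and replace dx_i by d F_i = (∂F_i/∂u) du + (∂F_i/∂v) dv.
  For the x component: f_1(F) = 3*v^2; d F_1 = (-v) du + (-u) dv
  For the y component: f_2(F) = -2*u*v - 2; d F_2 = (0) du + (2*v) dv
  For the z component: f_3(F) = -3*v^2; d F_3 = (v) du + (u) dv
Combining and collecting du, dv coefficients:
  coeff of du: -6*v^3
  coeff of dv: 2*v*(-5*u*v - 2)
F^* omega = (-6*v^3) du + (2*v*(-5*u*v - 2)) dv.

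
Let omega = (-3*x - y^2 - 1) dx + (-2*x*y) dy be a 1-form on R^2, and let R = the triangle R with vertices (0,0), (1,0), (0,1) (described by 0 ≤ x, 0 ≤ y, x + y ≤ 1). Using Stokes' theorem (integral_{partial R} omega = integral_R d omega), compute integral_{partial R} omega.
integral_(partial R) omega = 0

Stokes: integral_partial_R omega = integral_R d omega with d omega = (∂Q/∂x - ∂P/∂y) dx ∧ dy.
  ∂Q/∂x = -2*y
  ∂P/∂y = -2*y
  integrand = ∂Q/∂x - ∂P/∂y = 0.
Integrating over R: integral_0^1 integral_0^{1-x} (0) dy dx = 0.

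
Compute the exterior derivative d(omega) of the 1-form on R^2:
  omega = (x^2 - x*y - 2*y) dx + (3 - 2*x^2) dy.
d(omega) = (2 - 3*x) dx ∧ dy

For a 1-form omega = sum_i f_i dx_i, the exterior derivative is
  d(omega) = sum_{i < j} (∂f_j/∂x_i - ∂f_i/∂x_j) dx_i ∧ dx_j.
  coefficient of dx ∧ dy: ∂f_2/∂x - ∂f_1/∂y = ∂(3 - 2*x^2)/∂x - ∂(x^2 - x*y - 2*y)/∂y = 2 - 3*x
Assembling: d(omega) = (2 - 3*x) dx ∧ dy.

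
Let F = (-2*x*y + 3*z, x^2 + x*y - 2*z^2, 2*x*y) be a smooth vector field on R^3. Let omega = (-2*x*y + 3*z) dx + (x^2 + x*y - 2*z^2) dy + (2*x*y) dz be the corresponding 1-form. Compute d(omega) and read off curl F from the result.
d(omega) = (2*x + 4*z) dy ∧ dz + (3 - 2*y) dz ∧ dx + (4*x + y) dx ∧ dy; curl F = (2*x + 4*z, 3 - 2*y, 4*x + y)

d omega = sum_{i<j} (∂f_j/∂x_i - ∂f_i/∂x_j) dx_i ∧ dx_j. Under the identification (dy ∧ dz, dz ∧ dx, dx ∧ dy) ↔ (e_x, e_y, e_z), the coefficients are exactly the components of curl F. Compute:
  ∂R/∂y - ∂Q/∂z = (2*x) - (-4*z) = 2*x + 4*z
  ∂P/∂z - ∂R/∂x = (3) - (2*y) = 3 - 2*y
  ∂Q/∂x - ∂P/∂y = (2*x + y) - (-2*x) = 4*x + y.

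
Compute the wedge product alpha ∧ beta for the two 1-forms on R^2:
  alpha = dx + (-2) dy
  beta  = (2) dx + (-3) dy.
alpha ∧ beta = (1) dx ∧ dy

Distribute the wedge, using dx_i ∧ dx_j = -dx_j ∧ dx_i and dx_i ∧ dx_i = 0. For each pair (i, j) with i < j, the coefficient of dx_i ∧ dx_j in alpha ∧ beta is (alpha_i * beta_j - alpha_j * beta_i). Collecting: alpha ∧ beta = (1) dx ∧ dy.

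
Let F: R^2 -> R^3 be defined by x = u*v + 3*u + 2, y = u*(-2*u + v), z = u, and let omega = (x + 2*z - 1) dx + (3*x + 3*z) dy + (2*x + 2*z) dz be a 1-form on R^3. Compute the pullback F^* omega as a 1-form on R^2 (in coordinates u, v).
F^* omega = (-12*u^2*v - 48*u^2 + 4*u*v^2 + 22*u*v - u + 7*v + 7) du + (u*(4*u*v + 17*u + 7)) dv

Using F^*(f dg) = (f ∘ F) d(g ∘ F), substitute each coordinate x_i by F_i(u, v) in f_i, and replace dx_i by d F_i = (∂F_i/∂u) du + (∂F_i/∂v) dv.
  For the x component: f_1(F) = u*v + 5*u + 1; d F_1 = (v + 3) du + (u) dv
  For the y component: f_2(F) = 3*u*v + 12*u + 6; d F_2 = (-4*u + v) du + (u) dv
  For the z component: f_3(F) = 2*u*v + 8*u + 4; d F_3 = (1) du + (0) dv
Combining and collecting du, dv coefficients:
  coeff of du: -12*u^2*v - 48*u^2 + 4*u*v^2 + 22*u*v - u + 7*v + 7
  coeff of dv: u*(4*u*v + 17*u + 7)
F^* omega = (-12*u^2*v - 48*u^2 + 4*u*v^2 + 22*u*v - u + 7*v + 7) du + (u*(4*u*v + 17*u + 7)) dv.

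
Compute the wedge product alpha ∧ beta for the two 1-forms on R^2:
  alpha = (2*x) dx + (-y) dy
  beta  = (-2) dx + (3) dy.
alpha ∧ beta = (6*x - 2*y) dx ∧ dy

Distribute the wedge, using dx_i ∧ dx_j = -dx_j ∧ dx_i and dx_i ∧ dx_i = 0. For each pair (i, j) with i < j, the coefficient of dx_i ∧ dx_j in alpha ∧ beta is (alpha_i * beta_j - alpha_j * beta_i). Collecting: alpha ∧ beta = (6*x - 2*y) dx ∧ dy.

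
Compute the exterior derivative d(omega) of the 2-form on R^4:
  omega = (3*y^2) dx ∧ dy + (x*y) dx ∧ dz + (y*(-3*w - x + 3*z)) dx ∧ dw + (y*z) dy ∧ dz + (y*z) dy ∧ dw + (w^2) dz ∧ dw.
d(omega) = (-x) dx ∧ dy ∧ dz + (3*w + x - 3*z) dx ∧ dy ∧ dw + (-3*y) dx ∧ dz ∧ dw + (-y) dy ∧ dz ∧ dw

For a 2-form omega = sum_{i<j} g_{ij} dx_i ∧ dx_j, the exterior derivative is
  d(omega) = sum_{i<j} d(g_{ij}) ∧ dx_i ∧ dx_j = sum_{i<j, k} (∂g_{ij}/∂x_k) dx_k ∧ dx_i ∧ dx_j.
Expand each term, using dx_k ∧ dx_i ∧ dx_j = sgn(permutation) dx_{(a)} ∧ dx_{(b)} ∧ dx_{(c)} with (a < b < c) sorted:
  d(x*y) includes (∂/∂y)(x*y) dy = (x) dy, which multiplied by dx ∧ dz gives (-x) dx ∧ dy ∧ dz
  d(y*(-3*w - x + 3*z)) includes (∂/∂y)(y*(-3*w - x + 3*z)) dy = (-3*w - x + 3*z) dy, which multiplied by dx ∧ dw gives (3*w + x - 3*z) dx ∧ dy ∧ dw
  d(y*(-3*w - x + 3*z)) includes (∂/∂z)(y*(-3*w - x + 3*z)) dz = (3*y) dz, which multiplied by dx ∧ dw gives (-3*y) dx ∧ dz ∧ dw
  d(y*z) includes (∂/∂z)(y*z) dz = (y) dz, which multiplied by dy ∧ dw gives (-y) dy ∧ dz ∧ dw
Collecting like 3-forms: d(omega) = (-x) dx ∧ dy ∧ dz + (3*w + x - 3*z) dx ∧ dy ∧ dw + (-3*y) dx ∧ dz ∧ dw + (-y) dy ∧ dz ∧ dw.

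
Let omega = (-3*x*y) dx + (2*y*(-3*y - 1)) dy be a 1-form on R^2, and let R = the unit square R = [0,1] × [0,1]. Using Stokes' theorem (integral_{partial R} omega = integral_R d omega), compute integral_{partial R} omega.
integral_(partial R) omega = 3/2

Stokes: integral_partial_R omega = integral_R d omega with d omega = (∂Q/∂x - ∂P/∂y) dx ∧ dy.
  ∂Q/∂x = 0
  ∂P/∂y = -3*x
  integrand = ∂Q/∂x - ∂P/∂y = 3*x.
Integrating over R: integral_0^1 integral_0^1 (3*x) dx dy = 3/2.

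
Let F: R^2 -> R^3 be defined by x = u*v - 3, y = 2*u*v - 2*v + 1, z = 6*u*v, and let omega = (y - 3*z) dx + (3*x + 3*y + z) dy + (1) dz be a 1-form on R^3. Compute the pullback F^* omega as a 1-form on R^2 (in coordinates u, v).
F^* omega = (v*(14*u*v - 14*v - 5)) du + (14*u^2*v - 44*u*v - 5*u + 12*v + 12) dv

Using F^*(f dg) = (f ∘ F) d(g ∘ F), substitute each coordinate x_i by F_i(u, v) in f_i, and replace dx_i by d F_i = (∂F_i/∂u) du + (∂F_i/∂v) dv.
  For the x component: f_1(F) = -16*u*v - 2*v + 1; d F_1 = (v) du + (u) dv
  For the y component: f_2(F) = 15*u*v - 6*v - 6; d F_2 = (2*v) du + (2*u - 2) dv
  For the z component: f_3(F) = 1; d F_3 = (6*v) du + (6*u) dv
Combining and collecting du, dv coefficients:
  coeff of du: v*(14*u*v - 14*v - 5)
  coeff of dv: 14*u^2*v - 44*u*v - 5*u + 12*v + 12
F^* omega = (v*(14*u*v - 14*v - 5)) du + (14*u^2*v - 44*u*v - 5*u + 12*v + 12) dv.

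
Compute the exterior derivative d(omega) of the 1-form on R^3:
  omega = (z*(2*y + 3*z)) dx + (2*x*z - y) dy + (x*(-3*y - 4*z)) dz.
d(omega) = (-5*y - 10*z) dx ∧ dz + (-5*x) dy ∧ dz

For a 1-form omega = sum_i f_i dx_i, the exterior derivative is
  d(omega) = sum_{i < j} (∂f_j/∂x_i - ∂f_i/∂x_j) dx_i ∧ dx_j.
  coefficient of dx ∧ dz: ∂f_3/∂x - ∂f_1/∂z = ∂(x*(-3*y - 4*z))/∂x - ∂(z*(2*y + 3*z))/∂z = -5*y - 10*z
  coefficient of dy ∧ dz: ∂f_3/∂y - ∂f_2/∂z = ∂(x*(-3*y - 4*z))/∂y - ∂(2*x*z - y)/∂z = -5*x
Assembling: d(omega) = (-5*y - 10*z) dx ∧ dz + (-5*x) dy ∧ dz.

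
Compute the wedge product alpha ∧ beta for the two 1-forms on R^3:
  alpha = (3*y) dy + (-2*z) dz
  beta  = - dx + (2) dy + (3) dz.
alpha ∧ beta = (3*y) dx ∧ dy + (9*y + 4*z) dy ∧ dz + (-2*z) dx ∧ dz

Distribute the wedge, using dx_i ∧ dx_j = -dx_j ∧ dx_i and dx_i ∧ dx_i = 0. For each pair (i, j) with i < j, the coefficient of dx_i ∧ dx_j in alpha ∧ beta is (alpha_i * beta_j - alpha_j * beta_i). Collecting: alpha ∧ beta = (3*y) dx ∧ dy + (9*y + 4*z) dy ∧ dz + (-2*z) dx ∧ dz.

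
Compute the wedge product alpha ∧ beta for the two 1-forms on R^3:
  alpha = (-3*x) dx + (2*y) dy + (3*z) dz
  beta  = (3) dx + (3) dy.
alpha ∧ beta = (-9*x - 6*y) dx ∧ dy + (-9*z) dx ∧ dz + (-9*z) dy ∧ dz

Distribute the wedge, using dx_i ∧ dx_j = -dx_j ∧ dx_i and dx_i ∧ dx_i = 0. For each pair (i, j) with i < j, the coefficient of dx_i ∧ dx_j in alpha ∧ beta is (alpha_i * beta_j - alpha_j * beta_i). Collecting: alpha ∧ beta = (-9*x - 6*y) dx ∧ dy + (-9*z) dx ∧ dz + (-9*z) dy ∧ dz.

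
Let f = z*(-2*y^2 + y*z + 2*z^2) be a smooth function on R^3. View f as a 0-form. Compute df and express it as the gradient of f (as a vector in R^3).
df = (0) dx + (z*(-4*y + z)) dy + (-2*y^2 + 2*y*z + 6*z^2) dz; grad f = (0, z*(-4*y + z), -2*y^2 + 2*y*z + 6*z^2)

For a 0-form f, d f = (∂f/∂x) dx + (∂f/∂y) dy + (∂f/∂z) dz. The components of the vector representation are exactly the entries of grad f in Cartesian coordinates:
  ∂f/∂x = 0
  ∂f/∂y = z*(-4*y + z)
  ∂f/∂z = -2*y^2 + 2*y*z + 6*z^2.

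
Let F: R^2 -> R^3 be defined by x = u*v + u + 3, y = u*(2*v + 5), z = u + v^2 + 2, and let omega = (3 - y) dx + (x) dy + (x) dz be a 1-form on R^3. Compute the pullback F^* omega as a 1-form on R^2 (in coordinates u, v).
F^* omega = (u*v + u + 9*v + 21) du + (-3*u^2 + 2*u*v^2 + 2*u*v + 9*u + 6*v) dv

Using F^*(f dg) = (f ∘ F) d(g ∘ F), substitute each coordinate x_i by F_i(u, v) in f_i, and replace dx_i by d F_i = (∂F_i/∂u) du + (∂F_i/∂v) dv.
  For the x component: f_1(F) = -2*u*v - 5*u + 3; d F_1 = (v + 1) du + (u) dv
  For the y component: f_2(F) = u*v + u + 3; d F_2 = (2*v + 5) du + (2*u) dv
  For the z component: f_3(F) = u*v + u + 3; d F_3 = (1) du + (2*v) dv
Combining and collecting du, dv coefficients:
  coeff of du: u*v + u + 9*v + 21
  coeff of dv: -3*u^2 + 2*u*v^2 + 2*u*v + 9*u + 6*v
F^* omega = (u*v + u + 9*v + 21) du + (-3*u^2 + 2*u*v^2 + 2*u*v + 9*u + 6*v) dv.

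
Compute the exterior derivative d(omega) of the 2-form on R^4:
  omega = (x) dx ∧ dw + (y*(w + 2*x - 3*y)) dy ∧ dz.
d(omega) = (2*y) dx ∧ dy ∧ dz + (y) dy ∧ dz ∧ dw

For a 2-form omega = sum_{i<j} g_{ij} dx_i ∧ dx_j, the exterior derivative is
  d(omega) = sum_{i<j} d(g_{ij}) ∧ dx_i ∧ dx_j = sum_{i<j, k} (∂g_{ij}/∂x_k) dx_k ∧ dx_i ∧ dx_j.
Expand each term, using dx_k ∧ dx_i ∧ dx_j = sgn(permutation) dx_{(a)} ∧ dx_{(b)} ∧ dx_{(c)} with (a < b < c) sorted:
  d(y*(w + 2*x - 3*y)) includes (∂/∂x)(y*(w + 2*x - 3*y)) dx = (2*y) dx, which multiplied by dy ∧ dz gives (2*y) dx ∧ dy ∧ dz
  d(y*(w + 2*x - 3*y)) includes (∂/∂w)(y*(w + 2*x - 3*y)) dw = (y) dw, which multiplied by dy ∧ dz gives (y) dy ∧ dz ∧ dw
Collecting like 3-forms: d(omega) = (2*y) dx ∧ dy ∧ dz + (y) dy ∧ dz ∧ dw.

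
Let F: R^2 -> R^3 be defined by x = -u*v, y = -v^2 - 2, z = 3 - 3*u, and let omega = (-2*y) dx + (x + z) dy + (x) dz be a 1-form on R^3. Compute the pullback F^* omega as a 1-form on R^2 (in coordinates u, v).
F^* omega = (v*(3*u - 2*v^2 - 4)) du + (6*u*v - 4*u - 6*v) dv

Using F^*(f dg) = (f ∘ F) d(g ∘ F), substitute each coordinate x_i by F_i(u, v) in f_i, and replace dx_i by d F_i = (∂F_i/∂u) du + (∂F_i/∂v) dv.
  For the x component: f_1(F) = 2*v^2 + 4; d F_1 = (-v) du + (-u) dv
  For the y component: f_2(F) = -u*v - 3*u + 3; d F_2 = (0) du + (-2*v) dv
  For the z component: f_3(F) = -u*v; d F_3 = (-3) du + (0) dv
Combining and collecting du, dv coefficients:
  coeff of du: v*(3*u - 2*v^2 - 4)
  coeff of dv: 6*u*v - 4*u - 6*v
F^* omega = (v*(3*u - 2*v^2 - 4)) du + (6*u*v - 4*u - 6*v) dv.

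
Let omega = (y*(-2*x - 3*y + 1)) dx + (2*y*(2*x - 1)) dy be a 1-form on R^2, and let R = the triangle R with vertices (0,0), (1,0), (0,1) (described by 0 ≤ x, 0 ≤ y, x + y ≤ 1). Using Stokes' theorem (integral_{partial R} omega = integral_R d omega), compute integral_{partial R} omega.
integral_(partial R) omega = 3/2

Stokes: integral_partial_R omega = integral_R d omega with d omega = (∂Q/∂x - ∂P/∂y) dx ∧ dy.
  ∂Q/∂x = 4*y
  ∂P/∂y = -2*x - 6*y + 1
  integrand = ∂Q/∂x - ∂P/∂y = 2*x + 10*y - 1.
Integrating over R: integral_0^1 integral_0^{1-x} (2*x + 10*y - 1) dy dx = 3/2.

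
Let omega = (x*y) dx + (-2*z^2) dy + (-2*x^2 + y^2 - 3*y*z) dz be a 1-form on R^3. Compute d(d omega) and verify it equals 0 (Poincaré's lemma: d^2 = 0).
d(d omega) = 0

Step 1: d omega = sum_{i<j} (∂f_j/∂x_i - ∂f_i/∂x_j) dx_i ∧ dx_j:
  coeff of dx ∧ dy: -x
  coeff of dx ∧ dz: -4*x
  coeff of dy ∧ dz: 2*y + z
Step 2: Apply d again to each 2-form coefficient. The only possible 3-form in R^3 is dx ∧ dy ∧ dz, with coefficient
  ∂(coeff of dy∧dz)/∂x - ∂(coeff of dx∧dz)/∂y + ∂(coeff of dx∧dy)/∂z
  = ∂/∂x (2*y + z) - ∂/∂y (-4*x) + ∂/∂z (-x).
Each of these terms simplifies to sums of mixed partials that cancel in pairs. The result is 0 (by equality of mixed partials for smooth functions — Schwarz / Clairaut).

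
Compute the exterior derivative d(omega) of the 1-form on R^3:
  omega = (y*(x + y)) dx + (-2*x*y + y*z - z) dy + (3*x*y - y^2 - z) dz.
d(omega) = (-x - 4*y) dx ∧ dy + (3*y) dx ∧ dz + (3*x - 3*y + 1) dy ∧ dz

For a 1-form omega = sum_i f_i dx_i, the exterior derivative is
  d(omega) = sum_{i < j} (∂f_j/∂x_i - ∂f_i/∂x_j) dx_i ∧ dx_j.
  coefficient of dx ∧ dy: ∂f_2/∂x - ∂f_1/∂y = ∂(-2*x*y + y*z - z)/∂x - ∂(y*(x + y))/∂y = -x - 4*y
  coefficient of dx ∧ dz: ∂f_3/∂x - ∂f_1/∂z = ∂(3*x*y - y^2 - z)/∂x - ∂(y*(x + y))/∂z = 3*y
  coefficient of dy ∧ dz: ∂f_3/∂y - ∂f_2/∂z = ∂(3*x*y - y^2 - z)/∂y - ∂(-2*x*y + y*z - z)/∂z = 3*x - 3*y + 1
Assembling: d(omega) = (-x - 4*y) dx ∧ dy + (3*y) dx ∧ dz + (3*x - 3*y + 1) dy ∧ dz.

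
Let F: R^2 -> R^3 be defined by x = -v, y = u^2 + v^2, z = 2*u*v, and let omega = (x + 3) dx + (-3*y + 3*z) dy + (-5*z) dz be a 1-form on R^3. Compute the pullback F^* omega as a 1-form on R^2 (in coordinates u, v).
F^* omega = (2*u*(-3*u^2 + 6*u*v - 13*v^2)) du + (-26*u^2*v + 12*u*v^2 - 6*v^3 + v - 3) dv

Using F^*(f dg) = (f ∘ F) d(g ∘ F), substitute each coordinate x_i by F_i(u, v) in f_i, and replace dx_i by d F_i = (∂F_i/∂u) du + (∂F_i/∂v) dv.
  For the x component: f_1(F) = 3 - v; d F_1 = (0) du + (-1) dv
  For the y component: f_2(F) = -3*u^2 + 6*u*v - 3*v^2; d F_2 = (2*u) du + (2*v) dv
  For the z component: f_3(F) = -10*u*v; d F_3 = (2*v) du + (2*u) dv
Combining and collecting du, dv coefficients:
  coeff of du: 2*u*(-3*u^2 + 6*u*v - 13*v^2)
  coeff of dv: -26*u^2*v + 12*u*v^2 - 6*v^3 + v - 3
F^* omega = (2*u*(-3*u^2 + 6*u*v - 13*v^2)) du + (-26*u^2*v + 12*u*v^2 - 6*v^3 + v - 3) dv.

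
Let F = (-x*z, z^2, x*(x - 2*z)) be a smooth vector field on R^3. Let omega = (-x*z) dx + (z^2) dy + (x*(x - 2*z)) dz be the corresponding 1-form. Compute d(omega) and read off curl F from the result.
d(omega) = (-2*z) dy ∧ dz + (-3*x + 2*z) dz ∧ dx + (0) dx ∧ dy; curl F = (-2*z, -3*x + 2*z, 0)

d omega = sum_{i<j} (∂f_j/∂x_i - ∂f_i/∂x_j) dx_i ∧ dx_j. Under the identification (dy ∧ dz, dz ∧ dx, dx ∧ dy) ↔ (e_x, e_y, e_z), the coefficients are exactly the components of curl F. Compute:
  ∂R/∂y - ∂Q/∂z = (0) - (2*z) = -2*z
  ∂P/∂z - ∂R/∂x = (-x) - (2*x - 2*z) = -3*x + 2*z
  ∂Q/∂x - ∂P/∂y = (0) - (0) = 0.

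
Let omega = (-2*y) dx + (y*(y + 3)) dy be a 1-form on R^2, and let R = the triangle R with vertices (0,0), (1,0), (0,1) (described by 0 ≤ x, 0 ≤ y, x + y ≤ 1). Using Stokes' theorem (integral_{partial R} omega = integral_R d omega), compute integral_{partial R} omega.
integral_(partial R) omega = 1

Stokes: integral_partial_R omega = integral_R d omega with d omega = (∂Q/∂x - ∂P/∂y) dx ∧ dy.
  ∂Q/∂x = 0
  ∂P/∂y = -2
  integrand = ∂Q/∂x - ∂P/∂y = 2.
Integrating over R: integral_0^1 integral_0^{1-x} (2) dy dx = 1.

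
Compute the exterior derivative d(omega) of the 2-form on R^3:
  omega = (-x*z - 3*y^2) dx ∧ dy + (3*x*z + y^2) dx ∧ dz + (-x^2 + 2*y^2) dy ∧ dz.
d(omega) = (-3*x - 2*y) dx ∧ dy ∧ dz

For a 2-form omega = sum_{i<j} g_{ij} dx_i ∧ dx_j, the exterior derivative is
  d(omega) = sum_{i<j} d(g_{ij}) ∧ dx_i ∧ dx_j = sum_{i<j, k} (∂g_{ij}/∂x_k) dx_k ∧ dx_i ∧ dx_j.
Expand each term, using dx_k ∧ dx_i ∧ dx_j = sgn(permutation) dx_{(a)} ∧ dx_{(b)} ∧ dx_{(c)} with (a < b < c) sorted:
  d(-x*z - 3*y^2) includes (∂/∂z)(-x*z - 3*y^2) dz = (-x) dz, which multiplied by dx ∧ dy gives (-x) dx ∧ dy ∧ dz
  d(3*x*z + y^2) includes (∂/∂y)(3*x*z + y^2) dy = (2*y) dy, which multiplied by dx ∧ dz gives (-2*y) dx ∧ dy ∧ dz
  d(-x^2 + 2*y^2) includes (∂/∂x)(-x^2 + 2*y^2) dx = (-2*x) dx, which multiplied by dy ∧ dz gives (-2*x) dx ∧ dy ∧ dz
Collecting like 3-forms: d(omega) = (-3*x - 2*y) dx ∧ dy ∧ dz.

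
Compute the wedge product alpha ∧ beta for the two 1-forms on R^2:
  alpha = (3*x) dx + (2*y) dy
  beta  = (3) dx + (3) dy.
alpha ∧ beta = (9*x - 6*y) dx ∧ dy

Distribute the wedge, using dx_i ∧ dx_j = -dx_j ∧ dx_i and dx_i ∧ dx_i = 0. For each pair (i, j) with i < j, the coefficient of dx_i ∧ dx_j in alpha ∧ beta is (alpha_i * beta_j - alpha_j * beta_i). Collecting: alpha ∧ beta = (9*x - 6*y) dx ∧ dy.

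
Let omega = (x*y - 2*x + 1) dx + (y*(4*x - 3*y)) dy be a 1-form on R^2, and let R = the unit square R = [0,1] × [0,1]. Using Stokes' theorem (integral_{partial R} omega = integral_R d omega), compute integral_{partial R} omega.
integral_(partial R) omega = 3/2

Stokes: integral_partial_R omega = integral_R d omega with d omega = (∂Q/∂x - ∂P/∂y) dx ∧ dy.
  ∂Q/∂x = 4*y
  ∂P/∂y = x
  integrand = ∂Q/∂x - ∂P/∂y = -x + 4*y.
Integrating over R: integral_0^1 integral_0^1 (-x + 4*y) dx dy = 3/2.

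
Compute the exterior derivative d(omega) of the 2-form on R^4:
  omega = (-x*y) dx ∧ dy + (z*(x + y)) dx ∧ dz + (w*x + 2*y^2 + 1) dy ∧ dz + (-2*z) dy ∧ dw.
d(omega) = (w - z) dx ∧ dy ∧ dz + (x + 2) dy ∧ dz ∧ dw

For a 2-form omega = sum_{i<j} g_{ij} dx_i ∧ dx_j, the exterior derivative is
  d(omega) = sum_{i<j} d(g_{ij}) ∧ dx_i ∧ dx_j = sum_{i<j, k} (∂g_{ij}/∂x_k) dx_k ∧ dx_i ∧ dx_j.
Expand each term, using dx_k ∧ dx_i ∧ dx_j = sgn(permutation) dx_{(a)} ∧ dx_{(b)} ∧ dx_{(c)} with (a < b < c) sorted:
  d(z*(x + y)) includes (∂/∂y)(z*(x + y)) dy = (z) dy, which multiplied by dx ∧ dz gives (-z) dx ∧ dy ∧ dz
  d(w*x + 2*y^2 + 1) includes (∂/∂x)(w*x + 2*y^2 + 1) dx = (w) dx, which multiplied by dy ∧ dz gives (w) dx ∧ dy ∧ dz
  d(w*x + 2*y^2 + 1) includes (∂/∂w)(w*x + 2*y^2 + 1) dw = (x) dw, which multiplied by dy ∧ dz gives (x) dy ∧ dz ∧ dw
  d(-2*z) includes (∂/∂z)(-2*z) dz = (-2) dz, which multiplied by dy ∧ dw gives (2) dy ∧ dz ∧ dw
Collecting like 3-forms: d(omega) = (w - z) dx ∧ dy ∧ dz + (x + 2) dy ∧ dz ∧ dw.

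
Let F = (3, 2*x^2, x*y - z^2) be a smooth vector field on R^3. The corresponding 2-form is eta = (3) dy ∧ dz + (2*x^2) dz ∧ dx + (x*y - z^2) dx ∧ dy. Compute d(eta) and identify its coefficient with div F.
d(eta) = (-2*z) dx ∧ dy ∧ dz; div F = -2*z

For a 2-form in R^3 of the form above, applying d gives a 3-form with coefficient ∂P/∂x + ∂Q/∂y + ∂R/∂z:
  ∂P/∂x = 0
  ∂Q/∂y = 0
  ∂R/∂z = -2*z
Sum = -2*z, which is exactly div F.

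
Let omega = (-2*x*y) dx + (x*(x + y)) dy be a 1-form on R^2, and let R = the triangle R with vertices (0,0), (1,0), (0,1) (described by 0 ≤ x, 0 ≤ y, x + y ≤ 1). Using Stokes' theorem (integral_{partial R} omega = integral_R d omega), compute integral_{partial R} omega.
integral_(partial R) omega = 5/6

Stokes: integral_partial_R omega = integral_R d omega with d omega = (∂Q/∂x - ∂P/∂y) dx ∧ dy.
  ∂Q/∂x = 2*x + y
  ∂P/∂y = -2*x
  integrand = ∂Q/∂x - ∂P/∂y = 4*x + y.
Integrating over R: integral_0^1 integral_0^{1-x} (4*x + y) dy dx = 5/6.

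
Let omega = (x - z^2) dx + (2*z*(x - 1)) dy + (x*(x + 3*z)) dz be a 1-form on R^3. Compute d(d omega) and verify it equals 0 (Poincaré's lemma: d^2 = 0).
d(d omega) = 0

Step 1: d omega = sum_{i<j} (∂f_j/∂x_i - ∂f_i/∂x_j) dx_i ∧ dx_j:
  coeff of dx ∧ dy: 2*z
  coeff of dx ∧ dz: 2*x + 5*z
  coeff of dy ∧ dz: 2 - 2*x
Step 2: Apply d again to each 2-form coefficient. The only possible 3-form in R^3 is dx ∧ dy ∧ dz, with coefficient
  ∂(coeff of dy∧dz)/∂x - ∂(coeff of dx∧dz)/∂y + ∂(coeff of dx∧dy)/∂z
  = ∂/∂x (2 - 2*x) - ∂/∂y (2*x + 5*z) + ∂/∂z (2*z).
Each of these terms simplifies to sums of mixed partials that cancel in pairs. The result is 0 (by equality of mixed partials for smooth functions — Schwarz / Clairaut).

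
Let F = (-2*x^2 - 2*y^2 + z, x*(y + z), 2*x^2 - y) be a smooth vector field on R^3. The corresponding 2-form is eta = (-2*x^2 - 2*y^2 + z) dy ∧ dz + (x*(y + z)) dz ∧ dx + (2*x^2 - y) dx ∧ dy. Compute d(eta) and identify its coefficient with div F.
d(eta) = (-3*x) dx ∧ dy ∧ dz; div F = -3*x

For a 2-form in R^3 of the form above, applying d gives a 3-form with coefficient ∂P/∂x + ∂Q/∂y + ∂R/∂z:
  ∂P/∂x = -4*x
  ∂Q/∂y = x
  ∂R/∂z = 0
Sum = -3*x, which is exactly div F.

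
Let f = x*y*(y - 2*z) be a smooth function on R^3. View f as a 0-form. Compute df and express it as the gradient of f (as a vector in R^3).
df = (y*(y - 2*z)) dx + (2*x*(y - z)) dy + (-2*x*y) dz; grad f = (y*(y - 2*z), 2*x*(y - z), -2*x*y)

For a 0-form f, d f = (∂f/∂x) dx + (∂f/∂y) dy + (∂f/∂z) dz. The components of the vector representation are exactly the entries of grad f in Cartesian coordinates:
  ∂f/∂x = y*(y - 2*z)
  ∂f/∂y = 2*x*(y - z)
  ∂f/∂z = -2*x*y.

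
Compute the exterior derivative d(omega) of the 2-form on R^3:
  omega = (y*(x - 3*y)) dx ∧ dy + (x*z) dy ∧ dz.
d(omega) = (z) dx ∧ dy ∧ dz

For a 2-form omega = sum_{i<j} g_{ij} dx_i ∧ dx_j, the exterior derivative is
  d(omega) = sum_{i<j} d(g_{ij}) ∧ dx_i ∧ dx_j = sum_{i<j, k} (∂g_{ij}/∂x_k) dx_k ∧ dx_i ∧ dx_j.
Expand each term, using dx_k ∧ dx_i ∧ dx_j = sgn(permutation) dx_{(a)} ∧ dx_{(b)} ∧ dx_{(c)} with (a < b < c) sorted:
  d(x*z) includes (∂/∂x)(x*z) dx = (z) dx, which multiplied by dy ∧ dz gives (z) dx ∧ dy ∧ dz
Collecting like 3-forms: d(omega) = (z) dx ∧ dy ∧ dz.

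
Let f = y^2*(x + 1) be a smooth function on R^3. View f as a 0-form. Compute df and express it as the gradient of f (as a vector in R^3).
df = (y^2) dx + (2*y*(x + 1)) dy + (0) dz; grad f = (y^2, 2*y*(x + 1), 0)

For a 0-form f, d f = (∂f/∂x) dx + (∂f/∂y) dy + (∂f/∂z) dz. The components of the vector representation are exactly the entries of grad f in Cartesian coordinates:
  ∂f/∂x = y^2
  ∂f/∂y = 2*y*(x + 1)
  ∂f/∂z = 0.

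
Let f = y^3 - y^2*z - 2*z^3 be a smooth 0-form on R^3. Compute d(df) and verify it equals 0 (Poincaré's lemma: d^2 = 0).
d(df) = 0

Step 1: df = sum_i (∂f/∂x_i) dx_i = (0) dx + (y*(3*y - 2*z)) dy + (-y^2 - 6*z^2) dz.
Step 2: Apply d again. Using the 1-form formula, the coefficient of dx ∧ dy in d(df) is ∂^2 f/∂x ∂y - ∂^2 f/∂y ∂x = (0) - (0) = 0 (equality of mixed partials for smooth f).
Similarly for dx ∧ dz and dy ∧ dz — all coefficients vanish. So d(df) = 0.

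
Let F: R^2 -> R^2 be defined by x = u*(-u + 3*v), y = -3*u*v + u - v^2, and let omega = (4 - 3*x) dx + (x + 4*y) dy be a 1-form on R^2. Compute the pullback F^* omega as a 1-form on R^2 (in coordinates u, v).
F^* omega = (-6*u^3 + 30*u^2*v - u^2 - 21*u*v - 4*u + 12*v^3 - 4*v^2 + 12*v) du + (12*u^3 + 2*u^2*v - 12*u^2 + 30*u*v^2 - 8*u*v + 12*u + 8*v^3) dv

Using F^*(f dg) = (f ∘ F) d(g ∘ F), substitute each coordinate x_i by F_i(u, v) in f_i, and replace dx_i by d F_i = (∂F_i/∂u) du + (∂F_i/∂v) dv.
  For the x component: f_1(F) = 3*u^2 - 9*u*v + 4; d F_1 = (-2*u + 3*v) du + (3*u) dv
  For the y component: f_2(F) = -u^2 - 9*u*v + 4*u - 4*v^2; d F_2 = (1 - 3*v) du + (-3*u - 2*v) dv
Combining and collecting du, dv coefficients:
  coeff of du: -6*u^3 + 30*u^2*v - u^2 - 21*u*v - 4*u + 12*v^3 - 4*v^2 + 12*v
  coeff of dv: 12*u^3 + 2*u^2*v - 12*u^2 + 30*u*v^2 - 8*u*v + 12*u + 8*v^3
F^* omega = (-6*u^3 + 30*u^2*v - u^2 - 21*u*v - 4*u + 12*v^3 - 4*v^2 + 12*v) du + (12*u^3 + 2*u^2*v - 12*u^2 + 30*u*v^2 - 8*u*v + 12*u + 8*v^3) dv.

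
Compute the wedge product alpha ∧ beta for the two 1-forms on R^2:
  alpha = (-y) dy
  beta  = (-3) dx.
alpha ∧ beta = (-3*y) dx ∧ dy

Distribute the wedge, using dx_i ∧ dx_j = -dx_j ∧ dx_i and dx_i ∧ dx_i = 0. For each pair (i, j) with i < j, the coefficient of dx_i ∧ dx_j in alpha ∧ beta is (alpha_i * beta_j - alpha_j * beta_i). Collecting: alpha ∧ beta = (-3*y) dx ∧ dy.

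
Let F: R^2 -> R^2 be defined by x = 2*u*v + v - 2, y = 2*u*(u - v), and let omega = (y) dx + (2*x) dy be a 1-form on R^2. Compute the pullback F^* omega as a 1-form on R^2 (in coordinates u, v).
F^* omega = (20*u^2*v - 12*u*v^2 + 8*u*v - 16*u - 4*v^2 + 8*v) du + (2*u*(2*u^2 - 6*u*v + u - 3*v + 4)) dv

Using F^*(f dg) = (f ∘ F) d(g ∘ F), substitute each coordinate x_i by F_i(u, v) in f_i, and replace dx_i by d F_i = (∂F_i/∂u) du + (∂F_i/∂v) dv.
  For the x component: f_1(F) = 2*u*(u - v); d F_1 = (2*v) du + (2*u + 1) dv
  For the y component: f_2(F) = 4*u*v + 2*v - 4; d F_2 = (4*u - 2*v) du + (-2*u) dv
Combining and collecting du, dv coefficients:
  coeff of du: 20*u^2*v - 12*u*v^2 + 8*u*v - 16*u - 4*v^2 + 8*v
  coeff of dv: 2*u*(2*u^2 - 6*u*v + u - 3*v + 4)
F^* omega = (20*u^2*v - 12*u*v^2 + 8*u*v - 16*u - 4*v^2 + 8*v) du + (2*u*(2*u^2 - 6*u*v + u - 3*v + 4)) dv.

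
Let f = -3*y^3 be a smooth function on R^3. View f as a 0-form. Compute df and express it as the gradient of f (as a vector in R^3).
df = (0) dx + (-9*y^2) dy + (0) dz; grad f = (0, -9*y^2, 0)

For a 0-form f, d f = (∂f/∂x) dx + (∂f/∂y) dy + (∂f/∂z) dz. The components of the vector representation are exactly the entries of grad f in Cartesian coordinates:
  ∂f/∂x = 0
  ∂f/∂y = -9*y^2
  ∂f/∂z = 0.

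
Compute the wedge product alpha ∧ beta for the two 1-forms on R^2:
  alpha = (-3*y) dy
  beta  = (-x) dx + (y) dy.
alpha ∧ beta = (-3*x*y) dx ∧ dy

Distribute the wedge, using dx_i ∧ dx_j = -dx_j ∧ dx_i and dx_i ∧ dx_i = 0. For each pair (i, j) with i < j, the coefficient of dx_i ∧ dx_j in alpha ∧ beta is (alpha_i * beta_j - alpha_j * beta_i). Collecting: alpha ∧ beta = (-3*x*y) dx ∧ dy.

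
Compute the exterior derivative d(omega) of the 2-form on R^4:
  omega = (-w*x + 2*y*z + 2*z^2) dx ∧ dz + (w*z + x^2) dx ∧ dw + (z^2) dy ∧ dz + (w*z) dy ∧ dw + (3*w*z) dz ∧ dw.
d(omega) = (-2*z) dx ∧ dy ∧ dz + (-w - x) dx ∧ dz ∧ dw + (-w) dy ∧ dz ∧ dw

For a 2-form omega = sum_{i<j} g_{ij} dx_i ∧ dx_j, the exterior derivative is
  d(omega) = sum_{i<j} d(g_{ij}) ∧ dx_i ∧ dx_j = sum_{i<j, k} (∂g_{ij}/∂x_k) dx_k ∧ dx_i ∧ dx_j.
Expand each term, using dx_k ∧ dx_i ∧ dx_j = sgn(permutation) dx_{(a)} ∧ dx_{(b)} ∧ dx_{(c)} with (a < b < c) sorted:
  d(-w*x + 2*y*z + 2*z^2) includes (∂/∂y)(-w*x + 2*y*z + 2*z^2) dy = (2*z) dy, which multiplied by dx ∧ dz gives (-2*z) dx ∧ dy ∧ dz
  d(-w*x + 2*y*z + 2*z^2) includes (∂/∂w)(-w*x + 2*y*z + 2*z^2) dw = (-x) dw, which multiplied by dx ∧ dz gives (-x) dx ∧ dz ∧ dw
  d(w*z + x^2) includes (∂/∂z)(w*z + x^2) dz = (w) dz, which multiplied by dx ∧ dw gives (-w) dx ∧ dz ∧ dw
  d(w*z) includes (∂/∂z)(w*z) dz = (w) dz, which multiplied by dy ∧ dw gives (-w) dy ∧ dz ∧ dw
Collecting like 3-forms: d(omega) = (-2*z) dx ∧ dy ∧ dz + (-w - x) dx ∧ dz ∧ dw + (-w) dy ∧ dz ∧ dw.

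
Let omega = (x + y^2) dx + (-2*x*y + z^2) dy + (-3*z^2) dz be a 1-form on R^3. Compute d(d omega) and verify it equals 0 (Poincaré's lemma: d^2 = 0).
d(d omega) = 0

Step 1: d omega = sum_{i<j} (∂f_j/∂x_i - ∂f_i/∂x_j) dx_i ∧ dx_j:
  coeff of dx ∧ dy: -4*y
  coeff of dx ∧ dz: 0
  coeff of dy ∧ dz: -2*z
Step 2: Apply d again to each 2-form coefficient. The only possible 3-form in R^3 is dx ∧ dy ∧ dz, with coefficient
  ∂(coeff of dy∧dz)/∂x - ∂(coeff of dx∧dz)/∂y + ∂(coeff of dx∧dy)/∂z
  = ∂/∂x (-2*z) - ∂/∂y (0) + ∂/∂z (-4*y).
Each of these terms simplifies to sums of mixed partials that cancel in pairs. The result is 0 (by equality of mixed partials for smooth functions — Schwarz / Clairaut).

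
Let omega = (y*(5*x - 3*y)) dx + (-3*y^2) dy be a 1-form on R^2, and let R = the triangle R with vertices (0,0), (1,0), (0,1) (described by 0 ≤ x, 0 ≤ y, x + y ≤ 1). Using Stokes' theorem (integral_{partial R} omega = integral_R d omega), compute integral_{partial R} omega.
integral_(partial R) omega = 1/6

Stokes: integral_partial_R omega = integral_R d omega with d omega = (∂Q/∂x - ∂P/∂y) dx ∧ dy.
  ∂Q/∂x = 0
  ∂P/∂y = 5*x - 6*y
  integrand = ∂Q/∂x - ∂P/∂y = -5*x + 6*y.
Integrating over R: integral_0^1 integral_0^{1-x} (-5*x + 6*y) dy dx = 1/6.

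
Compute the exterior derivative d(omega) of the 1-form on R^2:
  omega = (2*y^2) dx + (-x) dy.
d(omega) = (-4*y - 1) dx ∧ dy

For a 1-form omega = sum_i f_i dx_i, the exterior derivative is
  d(omega) = sum_{i < j} (∂f_j/∂x_i - ∂f_i/∂x_j) dx_i ∧ dx_j.
  coefficient of dx ∧ dy: ∂f_2/∂x - ∂f_1/∂y = ∂(-x)/∂x - ∂(2*y^2)/∂y = -4*y - 1
Assembling: d(omega) = (-4*y - 1) dx ∧ dy.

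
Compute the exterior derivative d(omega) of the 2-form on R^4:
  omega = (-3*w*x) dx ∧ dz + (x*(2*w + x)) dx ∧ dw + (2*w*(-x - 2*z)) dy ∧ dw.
d(omega) = (-3*x) dx ∧ dz ∧ dw + (-2*w) dx ∧ dy ∧ dw + (4*w) dy ∧ dz ∧ dw

For a 2-form omega = sum_{i<j} g_{ij} dx_i ∧ dx_j, the exterior derivative is
  d(omega) = sum_{i<j} d(g_{ij}) ∧ dx_i ∧ dx_j = sum_{i<j, k} (∂g_{ij}/∂x_k) dx_k ∧ dx_i ∧ dx_j.
Expand each term, using dx_k ∧ dx_i ∧ dx_j = sgn(permutation) dx_{(a)} ∧ dx_{(b)} ∧ dx_{(c)} with (a < b < c) sorted:
  d(-3*w*x) includes (∂/∂w)(-3*w*x) dw = (-3*x) dw, which multiplied by dx ∧ dz gives (-3*x) dx ∧ dz ∧ dw
  d(2*w*(-x - 2*z)) includes (∂/∂x)(2*w*(-x - 2*z)) dx = (-2*w) dx, which multiplied by dy ∧ dw gives (-2*w) dx ∧ dy ∧ dw
  d(2*w*(-x - 2*z)) includes (∂/∂z)(2*w*(-x - 2*z)) dz = (-4*w) dz, which multiplied by dy ∧ dw gives (4*w) dy ∧ dz ∧ dw
Collecting like 3-forms: d(omega) = (-3*x) dx ∧ dz ∧ dw + (-2*w) dx ∧ dy ∧ dw + (4*w) dy ∧ dz ∧ dw.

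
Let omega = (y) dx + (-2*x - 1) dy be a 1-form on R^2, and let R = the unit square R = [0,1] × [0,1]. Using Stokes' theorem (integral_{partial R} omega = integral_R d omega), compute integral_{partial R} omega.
integral_(partial R) omega = -3

Stokes: integral_partial_R omega = integral_R d omega with d omega = (∂Q/∂x - ∂P/∂y) dx ∧ dy.
  ∂Q/∂x = -2
  ∂P/∂y = 1
  integrand = ∂Q/∂x - ∂P/∂y = -3.
Integrating over R: integral_0^1 integral_0^1 (-3) dx dy = -3.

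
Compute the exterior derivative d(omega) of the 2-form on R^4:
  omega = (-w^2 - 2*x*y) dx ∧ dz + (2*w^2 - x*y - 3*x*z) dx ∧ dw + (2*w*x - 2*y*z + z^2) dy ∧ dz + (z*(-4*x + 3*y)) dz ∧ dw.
d(omega) = (2*w + 2*x) dx ∧ dy ∧ dz + (-2*w + 3*x - 4*z) dx ∧ dz ∧ dw + (x) dx ∧ dy ∧ dw + (2*x + 3*z) dy ∧ dz ∧ dw

For a 2-form omega = sum_{i<j} g_{ij} dx_i ∧ dx_j, the exterior derivative is
  d(omega) = sum_{i<j} d(g_{ij}) ∧ dx_i ∧ dx_j = sum_{i<j, k} (∂g_{ij}/∂x_k) dx_k ∧ dx_i ∧ dx_j.
Expand each term, using dx_k ∧ dx_i ∧ dx_j = sgn(permutation) dx_{(a)} ∧ dx_{(b)} ∧ dx_{(c)} with (a < b < c) sorted:
  d(-w^2 - 2*x*y) includes (∂/∂y)(-w^2 - 2*x*y) dy = (-2*x) dy, which multiplied by dx ∧ dz gives (2*x) dx ∧ dy ∧ dz
  d(-w^2 - 2*x*y) includes (∂/∂w)(-w^2 - 2*x*y) dw = (-2*w) dw, which multiplied by dx ∧ dz gives (-2*w) dx ∧ dz ∧ dw
  d(2*w^2 - x*y - 3*x*z) includes (∂/∂y)(2*w^2 - x*y - 3*x*z) dy = (-x) dy, which multiplied by dx ∧ dw gives (x) dx ∧ dy ∧ dw
  d(2*w^2 - x*y - 3*x*z) includes (∂/∂z)(2*w^2 - x*y - 3*x*z) dz = (-3*x) dz, which multiplied by dx ∧ dw gives (3*x) dx ∧ dz ∧ dw
  d(2*w*x - 2*y*z + z^2) includes (∂/∂x)(2*w*x - 2*y*z + z^2) dx = (2*w) dx, which multiplied by dy ∧ dz gives (2*w) dx ∧ dy ∧ dz
  d(2*w*x - 2*y*z + z^2) includes (∂/∂w)(2*w*x - 2*y*z + z^2) dw = (2*x) dw, which multiplied by dy ∧ dz gives (2*x) dy ∧ dz ∧ dw
  d(z*(-4*x + 3*y)) includes (∂/∂x)(z*(-4*x + 3*y)) dx = (-4*z) dx, which multiplied by dz ∧ dw gives (-4*z) dx ∧ dz ∧ dw
  d(z*(-4*x + 3*y)) includes (∂/∂y)(z*(-4*x + 3*y)) dy = (3*z) dy, which multiplied by dz ∧ dw gives (3*z) dy ∧ dz ∧ dw
Collecting like 3-forms: d(omega) = (2*w + 2*x) dx ∧ dy ∧ dz + (-2*w + 3*x - 4*z) dx ∧ dz ∧ dw + (x) dx ∧ dy ∧ dw + (2*x + 3*z) dy ∧ dz ∧ dw.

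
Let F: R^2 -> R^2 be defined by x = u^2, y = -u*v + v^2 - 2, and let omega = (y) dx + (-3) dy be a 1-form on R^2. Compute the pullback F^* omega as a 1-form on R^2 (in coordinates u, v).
F^* omega = (-2*u^2*v + 2*u*v^2 - 4*u + 3*v) du + (3*u - 6*v) dv

Using F^*(f dg) = (f ∘ F) d(g ∘ F), substitute each coordinate x_i by F_i(u, v) in f_i, and replace dx_i by d F_i = (∂F_i/∂u) du + (∂F_i/∂v) dv.
  For the x component: f_1(F) = -u*v + v^2 - 2; d F_1 = (2*u) du + (0) dv
  For the y component: f_2(F) = -3; d F_2 = (-v) du + (-u + 2*v) dv
Combining and collecting du, dv coefficients:
  coeff of du: -2*u^2*v + 2*u*v^2 - 4*u + 3*v
  coeff of dv: 3*u - 6*v
F^* omega = (-2*u^2*v + 2*u*v^2 - 4*u + 3*v) du + (3*u - 6*v) dv.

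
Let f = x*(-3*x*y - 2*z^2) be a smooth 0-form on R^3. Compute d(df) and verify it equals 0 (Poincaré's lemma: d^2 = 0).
d(df) = 0

Step 1: df = sum_i (∂f/∂x_i) dx_i = (-6*x*y - 2*z^2) dx + (-3*x^2) dy + (-4*x*z) dz.
Step 2: Apply d again. Using the 1-form formula, the coefficient of dx ∧ dy in d(df) is ∂^2 f/∂x ∂y - ∂^2 f/∂y ∂x = (-6*x) - (-6*x) = 0 (equality of mixed partials for smooth f).
Similarly for dx ∧ dz and dy ∧ dz — all coefficients vanish. So d(df) = 0.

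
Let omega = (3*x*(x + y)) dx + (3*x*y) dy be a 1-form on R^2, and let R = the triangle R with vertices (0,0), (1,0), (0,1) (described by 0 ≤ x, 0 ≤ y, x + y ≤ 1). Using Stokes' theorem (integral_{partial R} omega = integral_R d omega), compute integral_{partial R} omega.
integral_(partial R) omega = 0

Stokes: integral_partial_R omega = integral_R d omega with d omega = (∂Q/∂x - ∂P/∂y) dx ∧ dy.
  ∂Q/∂x = 3*y
  ∂P/∂y = 3*x
  integrand = ∂Q/∂x - ∂P/∂y = -3*x + 3*y.
Integrating over R: integral_0^1 integral_0^{1-x} (-3*x + 3*y) dy dx = 0.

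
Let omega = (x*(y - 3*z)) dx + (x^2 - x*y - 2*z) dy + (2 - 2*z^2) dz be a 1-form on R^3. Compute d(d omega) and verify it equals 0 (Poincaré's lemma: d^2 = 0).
d(d omega) = 0

Step 1: d omega = sum_{i<j} (∂f_j/∂x_i - ∂f_i/∂x_j) dx_i ∧ dx_j:
  coeff of dx ∧ dy: x - y
  coeff of dx ∧ dz: 3*x
  coeff of dy ∧ dz: 2
Step 2: Apply d again to each 2-form coefficient. The only possible 3-form in R^3 is dx ∧ dy ∧ dz, with coefficient
  ∂(coeff of dy∧dz)/∂x - ∂(coeff of dx∧dz)/∂y + ∂(coeff of dx∧dy)/∂z
  = ∂/∂x (2) - ∂/∂y (3*x) + ∂/∂z (x - y).
Each of these terms simplifies to sums of mixed partials that cancel in pairs. The result is 0 (by equality of mixed partials for smooth functions — Schwarz / Clairaut).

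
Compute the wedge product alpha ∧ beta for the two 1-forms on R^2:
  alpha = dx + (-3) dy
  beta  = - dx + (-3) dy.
alpha ∧ beta = (-6) dx ∧ dy

Distribute the wedge, using dx_i ∧ dx_j = -dx_j ∧ dx_i and dx_i ∧ dx_i = 0. For each pair (i, j) with i < j, the coefficient of dx_i ∧ dx_j in alpha ∧ beta is (alpha_i * beta_j - alpha_j * beta_i). Collecting: alpha ∧ beta = (-6) dx ∧ dy.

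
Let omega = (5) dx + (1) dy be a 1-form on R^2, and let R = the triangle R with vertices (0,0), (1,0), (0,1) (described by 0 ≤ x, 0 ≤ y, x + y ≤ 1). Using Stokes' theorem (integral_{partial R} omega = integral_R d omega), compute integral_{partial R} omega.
integral_(partial R) omega = 0

Stokes: integral_partial_R omega = integral_R d omega with d omega = (∂Q/∂x - ∂P/∂y) dx ∧ dy.
  ∂Q/∂x = 0
  ∂P/∂y = 0
  integrand = ∂Q/∂x - ∂P/∂y = 0.
Integrating over R: integral_0^1 integral_0^{1-x} (0) dy dx = 0.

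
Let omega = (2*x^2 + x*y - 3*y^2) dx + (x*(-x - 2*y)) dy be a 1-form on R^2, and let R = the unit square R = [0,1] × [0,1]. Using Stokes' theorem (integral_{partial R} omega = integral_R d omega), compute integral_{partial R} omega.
integral_(partial R) omega = 1/2

Stokes: integral_partial_R omega = integral_R d omega with d omega = (∂Q/∂x - ∂P/∂y) dx ∧ dy.
  ∂Q/∂x = -2*x - 2*y
  ∂P/∂y = x - 6*y
  integrand = ∂Q/∂x - ∂P/∂y = -3*x + 4*y.
Integrating over R: integral_0^1 integral_0^1 (-3*x + 4*y) dx dy = 1/2.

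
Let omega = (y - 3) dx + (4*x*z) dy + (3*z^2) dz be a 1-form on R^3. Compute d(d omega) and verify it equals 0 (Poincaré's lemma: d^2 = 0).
d(d omega) = 0

Step 1: d omega = sum_{i<j} (∂f_j/∂x_i - ∂f_i/∂x_j) dx_i ∧ dx_j:
  coeff of dx ∧ dy: 4*z - 1
  coeff of dx ∧ dz: 0
  coeff of dy ∧ dz: -4*x
Step 2: Apply d again to each 2-form coefficient. The only possible 3-form in R^3 is dx ∧ dy ∧ dz, with coefficient
  ∂(coeff of dy∧dz)/∂x - ∂(coeff of dx∧dz)/∂y + ∂(coeff of dx∧dy)/∂z
  = ∂/∂x (-4*x) - ∂/∂y (0) + ∂/∂z (4*z - 1).
Each of these terms simplifies to sums of mixed partials that cancel in pairs. The result is 0 (by equality of mixed partials for smooth functions — Schwarz / Clairaut).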